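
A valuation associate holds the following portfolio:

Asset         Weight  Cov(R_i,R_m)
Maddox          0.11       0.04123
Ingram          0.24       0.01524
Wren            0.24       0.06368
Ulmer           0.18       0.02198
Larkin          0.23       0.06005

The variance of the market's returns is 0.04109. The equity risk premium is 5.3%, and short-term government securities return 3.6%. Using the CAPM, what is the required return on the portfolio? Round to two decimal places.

8.92%

β_Maddox = 0.04123 / 0.04109 = 1.0034
β_Ingram = 0.01524 / 0.04109 = 0.3709
β_Wren = 0.06368 / 0.04109 = 1.5498
β_Ulmer = 0.02198 / 0.04109 = 0.5349
β_Larkin = 0.06005 / 0.04109 = 1.4614
β_P = Σ w_i β_i = 0.11×1.0034 + 0.24×0.3709 + 0.24×1.5498 + 0.18×0.5349 + 0.23×1.4614 = 1.0037
E(R_P) = R_f + β_P × MRP = 3.6% + 1.0037 × 5.3% = 8.92%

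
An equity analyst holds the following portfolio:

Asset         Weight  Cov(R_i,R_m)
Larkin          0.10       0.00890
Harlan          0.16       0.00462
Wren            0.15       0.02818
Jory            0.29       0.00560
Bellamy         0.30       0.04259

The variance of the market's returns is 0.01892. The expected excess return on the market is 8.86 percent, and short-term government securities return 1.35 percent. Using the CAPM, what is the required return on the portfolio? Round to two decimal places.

10.84%

β_Larkin = 0.00890 / 0.01892 = 0.4704
β_Harlan = 0.00462 / 0.01892 = 0.2442
β_Wren = 0.02818 / 0.01892 = 1.4894
β_Jory = 0.00560 / 0.01892 = 0.2960
β_Bellamy = 0.04259 / 0.01892 = 2.2511
β_P = Σ w_i β_i = 0.10×0.4704 + 0.16×0.2442 + 0.15×1.4894 + 0.29×0.2960 + 0.30×2.2511 = 1.0707
E(R_P) = R_f + β_P × MRP = 1.35% + 1.0707 × 8.86% = 10.84%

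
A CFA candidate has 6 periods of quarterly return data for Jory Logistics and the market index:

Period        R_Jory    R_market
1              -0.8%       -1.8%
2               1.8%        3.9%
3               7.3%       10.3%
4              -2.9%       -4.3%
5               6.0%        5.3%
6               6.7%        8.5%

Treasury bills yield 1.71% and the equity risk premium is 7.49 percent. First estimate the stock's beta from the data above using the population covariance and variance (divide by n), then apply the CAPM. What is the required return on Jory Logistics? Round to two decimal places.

Mean R_i = (-0.8 + 1.8 + 7.3 − 2.9 + 6.0 + 6.7) / 6 = 3.0167%
Mean R_m = (-1.8 + 3.9 + 10.3 − 4.3 + 5.3 + 8.5) / 6 = 3.6500%
Σ(R_i − R̄_i)(R_m − R̄_m) = 118.8050  ⇒  Cov = 118.8050 / 6 = 19.8008
Σ(R_m − R̄_m)² = 163.4350  ⇒  Var(R_m) = 163.4350 / 6 = 27.2392
β = Cov / Var(R_m) = 19.8008 / 27.2392 = 0.7269
E(R) = R_f + β × MRP = 1.71% + 0.7269 × 7.49% = 7.15%

7.15%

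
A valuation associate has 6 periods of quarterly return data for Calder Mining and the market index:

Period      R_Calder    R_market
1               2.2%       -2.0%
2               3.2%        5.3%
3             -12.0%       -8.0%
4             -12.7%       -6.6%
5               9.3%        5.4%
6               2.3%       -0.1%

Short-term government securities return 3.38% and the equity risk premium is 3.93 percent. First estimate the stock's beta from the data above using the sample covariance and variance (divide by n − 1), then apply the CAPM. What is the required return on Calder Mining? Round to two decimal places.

9.04%

Mean R_i = (2.2 + 3.2 − 12.0 − 12.7 + 9.3 + 2.3) / 6 = -1.2833%
Mean R_m = (-2.0 + 5.3 − 8.0 − 6.6 + 5.4 − 0.1) / 6 = -1.0000%
Σ(R_i − R̄_i)(R_m − R̄_m) = 234.6700  ⇒  Cov = 234.6700 / 5 = 46.9340
Σ(R_m − R̄_m)² = 162.8200  ⇒  Var(R_m) = 162.8200 / 5 = 32.5640
β = Cov / Var(R_m) = 46.9340 / 32.5640 = 1.4413
E(R) = R_f + β × MRP = 3.38% + 1.4413 × 3.93% = 9.04%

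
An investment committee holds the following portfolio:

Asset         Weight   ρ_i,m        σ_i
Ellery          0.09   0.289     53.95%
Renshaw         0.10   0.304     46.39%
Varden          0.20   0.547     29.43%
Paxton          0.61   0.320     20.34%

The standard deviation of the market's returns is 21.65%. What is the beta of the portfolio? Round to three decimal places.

β_Ellery = 0.289 × 53.95% / 21.65% = 0.7202
β_Renshaw = 0.304 × 46.39% / 21.65% = 0.6514
β_Varden = 0.547 × 29.43% / 21.65% = 0.7436
β_Paxton = 0.320 × 20.34% / 21.65% = 0.3006
β_P = Σ w_i β_i = 0.09×0.7202 + 0.10×0.6514 + 0.20×0.7436 + 0.61×0.3006 = 0.4620

0.462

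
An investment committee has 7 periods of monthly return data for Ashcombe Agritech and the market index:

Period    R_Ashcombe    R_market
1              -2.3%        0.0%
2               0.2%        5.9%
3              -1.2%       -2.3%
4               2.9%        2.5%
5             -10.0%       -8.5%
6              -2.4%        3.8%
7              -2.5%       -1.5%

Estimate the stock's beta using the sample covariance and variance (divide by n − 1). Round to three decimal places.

0.670

Mean R_i = (-2.3 + 0.2 − 1.2 + 2.9 − 10.0 − 2.4 − 2.5) / 7 = -2.1857%
Mean R_m = (0.0 + 5.9 − 2.3 + 2.5 − 8.5 + 3.8 − 1.5) / 7 = -0.0143%
Σ(R_i − R̄_i)(R_m − R̄_m) = 90.6014  ⇒  Cov = 90.6014 / 6 = 15.1002
Σ(R_m − R̄_m)² = 135.2886  ⇒  Var(R_m) = 135.2886 / 6 = 22.5481
β = Cov / Var(R_m) = 15.1002 / 22.5481 = 0.6697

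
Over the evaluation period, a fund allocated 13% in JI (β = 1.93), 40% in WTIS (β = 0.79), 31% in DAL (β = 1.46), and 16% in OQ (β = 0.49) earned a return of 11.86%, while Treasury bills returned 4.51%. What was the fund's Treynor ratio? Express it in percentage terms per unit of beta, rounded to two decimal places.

β_P = 0.13×1.93 + 0.40×0.79 + 0.31×1.46 + 0.16×0.49 = 1.0979
Treynor = (R_P − R_f) / β_P = (11.86% − 4.51%) / 1.0979 = 7.35% / 1.0979 = 6.69%

6.69%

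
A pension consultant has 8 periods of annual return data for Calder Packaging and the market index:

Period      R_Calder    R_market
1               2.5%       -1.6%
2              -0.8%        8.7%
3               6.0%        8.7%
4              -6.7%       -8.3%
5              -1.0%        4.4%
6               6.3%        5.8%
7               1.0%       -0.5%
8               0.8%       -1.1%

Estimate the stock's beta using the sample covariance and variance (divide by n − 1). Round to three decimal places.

0.455

Mean R_i = (2.5 − 0.8 + 6.0 − 6.7 − 1.0 + 6.3 + 1.0 + 0.8) / 8 = 1.0125%
Mean R_m = (-1.6 + 8.7 + 8.7 − 8.3 + 4.4 + 5.8 − 0.5 − 1.1) / 8 = 2.0125%
Σ(R_i − R̄_i)(R_m − R̄_m) = 111.3088  ⇒  Cov = 111.3088 / 7 = 15.9013
Σ(R_m − R̄_m)² = 244.8888  ⇒  Var(R_m) = 244.8888 / 7 = 34.9841
β = Cov / Var(R_m) = 15.9013 / 34.9841 = 0.4545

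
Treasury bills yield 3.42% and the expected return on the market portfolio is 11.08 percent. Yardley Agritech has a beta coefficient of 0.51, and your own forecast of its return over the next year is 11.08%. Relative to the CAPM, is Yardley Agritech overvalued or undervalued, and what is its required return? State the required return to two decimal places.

MRP = 11.08% − 3.42% = 7.66%
Required return = R_f + β·MRP = 3.42% + 0.51 × 7.66% = 7.33%
Forecast 11.08% > required 7.33% → the stock plots above the SML → undervalued.

Undervalued; required return 7.33%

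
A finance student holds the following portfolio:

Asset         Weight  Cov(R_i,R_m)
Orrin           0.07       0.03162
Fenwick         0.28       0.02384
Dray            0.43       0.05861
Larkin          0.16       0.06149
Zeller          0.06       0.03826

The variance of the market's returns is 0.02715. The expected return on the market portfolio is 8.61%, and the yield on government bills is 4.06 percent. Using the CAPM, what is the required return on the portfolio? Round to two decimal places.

β_Orrin = 0.03162 / 0.02715 = 1.1646
β_Fenwick = 0.02384 / 0.02715 = 0.8781
β_Dray = 0.05861 / 0.02715 = 2.1587
β_Larkin = 0.06149 / 0.02715 = 2.2648
β_Zeller = 0.03826 / 0.02715 = 1.4092
β_P = Σ w_i β_i = 0.07×1.1646 + 0.28×0.8781 + 0.43×2.1587 + 0.16×2.2648 + 0.06×1.4092 = 1.7026
MRP = 8.61% − 4.06% = 4.55%
E(R_P) = R_f + β_P × MRP = 4.06% + 1.7026 × 4.55% = 11.81%

11.81%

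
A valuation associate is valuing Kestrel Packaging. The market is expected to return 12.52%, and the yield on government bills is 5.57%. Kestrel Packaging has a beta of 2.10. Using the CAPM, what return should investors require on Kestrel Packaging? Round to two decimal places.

20.17%

Market risk premium = E(R_m) − R_f = 12.52% − 5.57% = 6.95%
E(R) = R_f + β × MRP = 5.57% + 2.10 × 6.95% = 20.17%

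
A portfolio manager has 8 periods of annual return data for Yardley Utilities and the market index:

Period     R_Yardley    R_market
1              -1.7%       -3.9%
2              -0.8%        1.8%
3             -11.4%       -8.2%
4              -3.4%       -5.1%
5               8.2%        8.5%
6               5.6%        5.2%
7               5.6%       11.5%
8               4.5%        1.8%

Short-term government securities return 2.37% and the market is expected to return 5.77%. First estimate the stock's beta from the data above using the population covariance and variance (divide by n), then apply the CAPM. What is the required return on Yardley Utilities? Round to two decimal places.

Mean R_i = (-1.7 − 0.8 − 11.4 − 3.4 + 8.2 + 5.6 + 5.6 + 4.5) / 8 = 0.8250%
Mean R_m = (-3.9 + 1.8 − 8.2 − 5.1 + 8.5 + 5.2 + 11.5 + 1.8) / 8 = 1.4500%
Σ(R_i − R̄_i)(R_m − R̄_m) = 277.7600  ⇒  Cov = 277.7600 / 8 = 34.7200
Σ(R_m − R̄_m)² = 329.6600  ⇒  Var(R_m) = 329.6600 / 8 = 41.2075
β = Cov / Var(R_m) = 34.7200 / 41.2075 = 0.8426
MRP = 5.77% − 2.37% = 3.40%
E(R) = R_f + β × MRP = 2.37% + 0.8426 × 3.40% = 5.23%

5.23%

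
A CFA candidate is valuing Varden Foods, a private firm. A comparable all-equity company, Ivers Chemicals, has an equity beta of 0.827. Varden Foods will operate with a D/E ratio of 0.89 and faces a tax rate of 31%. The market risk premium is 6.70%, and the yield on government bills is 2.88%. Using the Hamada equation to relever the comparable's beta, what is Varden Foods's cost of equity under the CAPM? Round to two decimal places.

11.82%

β_L = β_U × [1 + (1 − t)(D/E)] = 0.827 × [1 + (1 − 0.31) × 0.89]
    = 0.827 × [1 + 0.69 × 0.89] = 0.827 × 1.6141 = 1.3349
E(R) = R_f + β_L × MRP = 2.88% + 1.3349 × 6.70% = 11.82%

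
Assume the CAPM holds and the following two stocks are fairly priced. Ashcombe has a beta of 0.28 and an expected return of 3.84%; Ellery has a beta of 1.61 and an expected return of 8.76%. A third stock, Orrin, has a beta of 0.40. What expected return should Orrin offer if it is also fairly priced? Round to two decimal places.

4.28%

MRP (SML slope) = (8.76% − 3.84%) / (1.61 − 0.28) = 4.92% / 1.33 = 3.6992%
R_f (intercept) = 3.84% − 0.28 × 3.6992% = 2.8042%
E(R_Orrin) = R_f + β × MRP = 2.8042% + 0.40 × 3.6992% = 4.28%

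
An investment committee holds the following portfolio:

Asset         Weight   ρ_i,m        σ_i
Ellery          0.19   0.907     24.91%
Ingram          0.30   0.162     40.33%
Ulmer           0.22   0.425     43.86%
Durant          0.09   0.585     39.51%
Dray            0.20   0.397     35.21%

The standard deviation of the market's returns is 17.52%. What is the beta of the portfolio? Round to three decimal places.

β_Ellery = 0.907 × 24.91% / 17.52% = 1.2896
β_Ingram = 0.162 × 40.33% / 17.52% = 0.3729
β_Ulmer = 0.425 × 43.86% / 17.52% = 1.0640
β_Durant = 0.585 × 39.51% / 17.52% = 1.3193
β_Dray = 0.397 × 35.21% / 17.52% = 0.7979
β_P = Σ w_i β_i = 0.19×1.2896 + 0.30×0.3729 + 0.22×1.0640 + 0.09×1.3193 + 0.20×0.7979 = 0.8693

0.869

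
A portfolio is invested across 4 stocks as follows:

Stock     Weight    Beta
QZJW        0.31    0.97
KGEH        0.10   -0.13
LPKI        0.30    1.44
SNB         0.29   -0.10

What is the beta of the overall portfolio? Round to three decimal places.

0.691

β_P = Σ w_i β_i = 0.31×0.97 + 0.10×-0.13 + 0.30×1.44 + 0.29×-0.10 = 0.6907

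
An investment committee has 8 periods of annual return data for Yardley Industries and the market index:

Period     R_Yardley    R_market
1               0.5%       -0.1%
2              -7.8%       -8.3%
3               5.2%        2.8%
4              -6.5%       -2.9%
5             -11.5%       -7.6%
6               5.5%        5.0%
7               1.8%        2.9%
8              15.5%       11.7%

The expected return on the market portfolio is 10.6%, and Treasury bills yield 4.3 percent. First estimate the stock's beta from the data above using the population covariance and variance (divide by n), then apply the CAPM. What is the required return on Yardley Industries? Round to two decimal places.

Mean R_i = (0.5 − 7.8 + 5.2 − 6.5 − 11.5 + 5.5 + 1.8 + 15.5) / 8 = 0.3375%
Mean R_m = (-0.1 − 8.3 + 2.8 − 2.9 − 7.6 + 5.0 + 2.9 + 11.7) / 8 = 0.4375%
Σ(R_i − R̄_i)(R_m − R̄_m) = 398.3888  ⇒  Cov = 398.3888 / 8 = 49.7986
Σ(R_m − R̄_m)² = 311.6788  ⇒  Var(R_m) = 311.6788 / 8 = 38.9599
β = Cov / Var(R_m) = 49.7986 / 38.9599 = 1.2782
MRP = 10.6% − 4.3% = 6.30%
E(R) = R_f + β × MRP = 4.3% + 1.2782 × 6.3% = 12.35%

12.35%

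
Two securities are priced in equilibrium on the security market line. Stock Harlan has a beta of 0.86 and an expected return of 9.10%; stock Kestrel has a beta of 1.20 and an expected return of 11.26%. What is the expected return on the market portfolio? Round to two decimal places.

Both satisfy E(R) = R_f + β·MRP, so the slope of the SML is
MRP = (11.26% − 9.10%) / (1.20 − 0.86) = 2.16% / 0.34 = 6.3529%
R_f = E(R_Harlan) − β_Harlan·MRP = 9.10% − 0.86 × 6.3529% = 3.6365%
E(R_m) = R_f + MRP = 3.6365% + 6.3529% = 9.99%

9.99%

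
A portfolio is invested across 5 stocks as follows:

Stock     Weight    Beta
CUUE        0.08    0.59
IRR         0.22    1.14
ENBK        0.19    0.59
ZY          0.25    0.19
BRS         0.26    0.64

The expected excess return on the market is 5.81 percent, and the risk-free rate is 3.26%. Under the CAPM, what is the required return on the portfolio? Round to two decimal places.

β_P = Σ w_i β_i = 0.08×0.59 + 0.22×1.14 + 0.19×0.59 + 0.25×0.19 + 0.26×0.64 = 0.6240
E(R_P) = R_f + β_P × MRP = 3.26% + 0.6240 × 5.81% = 6.89%

6.89%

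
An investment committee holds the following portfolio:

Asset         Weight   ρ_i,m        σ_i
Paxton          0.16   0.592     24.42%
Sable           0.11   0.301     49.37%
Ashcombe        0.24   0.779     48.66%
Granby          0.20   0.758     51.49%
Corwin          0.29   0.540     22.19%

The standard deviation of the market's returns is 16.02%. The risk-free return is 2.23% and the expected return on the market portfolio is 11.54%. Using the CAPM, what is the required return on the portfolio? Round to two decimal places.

16.37%

β_Paxton = 0.592 × 24.42% / 16.02% = 0.9024
β_Sable = 0.301 × 49.37% / 16.02% = 0.9276
β_Ashcombe = 0.779 × 48.66% / 16.02% = 2.3662
β_Granby = 0.758 × 51.49% / 16.02% = 2.4363
β_Corwin = 0.540 × 22.19% / 16.02% = 0.7480
β_P = Σ w_i β_i = 0.16×0.9024 + 0.11×0.9276 + 0.24×2.3662 + 0.20×2.4363 + 0.29×0.7480 = 1.5185
MRP = 11.54% − 2.23% = 9.31%
E(R_P) = R_f + β_P × MRP = 2.23% + 1.5185 × 9.31% = 16.37%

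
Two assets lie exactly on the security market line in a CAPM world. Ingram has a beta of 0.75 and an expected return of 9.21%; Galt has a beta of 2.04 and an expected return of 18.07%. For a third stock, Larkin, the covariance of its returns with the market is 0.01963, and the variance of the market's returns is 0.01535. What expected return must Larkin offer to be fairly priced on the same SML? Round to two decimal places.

MRP = (18.07% − 9.21%) / (2.04 − 0.75) = 6.8682%
R_f = 9.21% − 0.75 × 6.8682% = 4.0589%
β_Larkin = Cov / Var(R_m) = 0.01963 / 0.01535 = 1.2788
E(R_Larkin) = R_f + β × MRP = 4.0589% + 1.2788 × 6.8682% = 12.84%

12.84%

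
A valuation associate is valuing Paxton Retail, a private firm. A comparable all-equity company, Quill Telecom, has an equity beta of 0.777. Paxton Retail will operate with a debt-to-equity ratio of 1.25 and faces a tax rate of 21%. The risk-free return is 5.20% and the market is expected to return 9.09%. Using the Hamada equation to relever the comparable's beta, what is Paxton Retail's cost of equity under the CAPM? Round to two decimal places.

11.21%

β_L = β_U × [1 + (1 − t)(D/E)] = 0.777 × [1 + (1 − 0.21) × 1.25]
    = 0.777 × [1 + 0.79 × 1.25] = 0.777 × 1.9875 = 1.5443
MRP = 9.09% − 5.20% = 3.89%
E(R) = R_f + β_L × MRP = 5.20% + 1.5443 × 3.89% = 11.21%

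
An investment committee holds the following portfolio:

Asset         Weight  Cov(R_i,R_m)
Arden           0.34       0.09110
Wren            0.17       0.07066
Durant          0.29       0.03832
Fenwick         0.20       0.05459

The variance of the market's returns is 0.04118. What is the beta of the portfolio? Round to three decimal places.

1.579

β_Arden = 0.09110 / 0.04118 = 2.2122
β_Wren = 0.07066 / 0.04118 = 1.7159
β_Durant = 0.03832 / 0.04118 = 0.9305
β_Fenwick = 0.05459 / 0.04118 = 1.3256
β_P = Σ w_i β_i = 0.34×2.2122 + 0.17×1.7159 + 0.29×0.9305 + 0.20×1.3256 = 1.5788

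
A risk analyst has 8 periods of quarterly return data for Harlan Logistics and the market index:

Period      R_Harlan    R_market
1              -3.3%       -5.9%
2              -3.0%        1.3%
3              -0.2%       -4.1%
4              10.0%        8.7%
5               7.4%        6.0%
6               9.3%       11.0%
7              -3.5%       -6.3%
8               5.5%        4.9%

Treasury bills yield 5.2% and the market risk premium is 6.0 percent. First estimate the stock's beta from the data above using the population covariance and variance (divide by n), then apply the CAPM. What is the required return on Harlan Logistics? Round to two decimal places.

Mean R_i = (-3.3 − 3.0 − 0.2 + 10.0 + 7.4 + 9.3 − 3.5 + 5.5) / 8 = 2.7750%
Mean R_m = (-5.9 + 1.3 − 4.1 + 8.7 + 6.0 + 11.0 − 6.3 + 4.9) / 8 = 1.9500%
Σ(R_i − R̄_i)(R_m − R̄_m) = 255.8000  ⇒  Cov = 255.8000 / 8 = 31.9750
Σ(R_m − R̄_m)² = 319.2800  ⇒  Var(R_m) = 319.2800 / 8 = 39.9100
β = Cov / Var(R_m) = 31.9750 / 39.9100 = 0.8012
E(R) = R_f + β × MRP = 5.2% + 0.8012 × 6.0% = 10.01%

10.01%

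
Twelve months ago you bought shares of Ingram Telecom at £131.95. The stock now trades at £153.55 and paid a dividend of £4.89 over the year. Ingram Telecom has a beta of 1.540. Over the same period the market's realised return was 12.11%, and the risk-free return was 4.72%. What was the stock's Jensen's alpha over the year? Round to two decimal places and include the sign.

+3.98%

Realised HPR = (P1 + D1 − P0) / P0 = (153.55 + 4.89 − 131.95) / 131.95 = 26.49 / 131.95 = 20.0758%
MRP = 12.11% − 4.72% = 7.39%
CAPM required = R_f + β·MRP = 4.72% + 1.540 × 7.39% = 16.10060%
α = realised − required = 20.0758% − 16.10060% = +3.98%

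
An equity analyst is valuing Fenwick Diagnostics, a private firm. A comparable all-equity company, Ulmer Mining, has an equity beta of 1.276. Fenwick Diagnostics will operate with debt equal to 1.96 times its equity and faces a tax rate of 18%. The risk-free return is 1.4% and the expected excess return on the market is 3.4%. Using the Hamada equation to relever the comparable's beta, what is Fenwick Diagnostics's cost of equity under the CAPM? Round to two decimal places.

β_L = β_U × [1 + (1 − t)(D/E)] = 1.276 × [1 + (1 − 0.18) × 1.96]
    = 1.276 × [1 + 0.82 × 1.96] = 1.276 × 2.6072 = 3.3268
E(R) = R_f + β_L × MRP = 1.4% + 3.3268 × 3.4% = 12.71%

12.71%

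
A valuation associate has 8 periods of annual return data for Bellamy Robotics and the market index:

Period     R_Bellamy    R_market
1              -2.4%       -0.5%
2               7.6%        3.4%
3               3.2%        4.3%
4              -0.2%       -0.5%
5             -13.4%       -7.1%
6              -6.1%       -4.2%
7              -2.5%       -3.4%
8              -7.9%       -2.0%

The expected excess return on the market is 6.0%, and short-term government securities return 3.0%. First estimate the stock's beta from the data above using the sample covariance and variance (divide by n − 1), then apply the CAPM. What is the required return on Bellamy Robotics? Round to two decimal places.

12.37%

Mean R_i = (-2.4 + 7.6 + 3.2 − 0.2 − 13.4 − 6.1 − 2.5 − 7.9) / 8 = -2.7125%
Mean R_m = (-0.5 + 3.4 + 4.3 − 0.5 − 7.1 − 4.2 − 3.4 − 2.0) / 8 = -1.2500%
Σ(R_i − R̄_i)(R_m − R̄_m) = 158.8350  ⇒  Cov = 158.8350 / 7 = 22.6907
Σ(R_m − R̄_m)² = 101.6600  ⇒  Var(R_m) = 101.6600 / 7 = 14.5229
β = Cov / Var(R_m) = 22.6907 / 14.5229 = 1.5624
E(R) = R_f + β × MRP = 3.0% + 1.5624 × 6.0% = 12.37%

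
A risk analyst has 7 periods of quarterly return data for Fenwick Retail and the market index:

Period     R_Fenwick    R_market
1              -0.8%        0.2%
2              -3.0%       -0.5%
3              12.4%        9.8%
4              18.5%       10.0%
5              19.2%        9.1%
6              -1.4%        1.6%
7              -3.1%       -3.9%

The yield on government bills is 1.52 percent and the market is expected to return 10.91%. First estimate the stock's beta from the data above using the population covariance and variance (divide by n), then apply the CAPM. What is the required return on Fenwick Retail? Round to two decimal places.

17.42%

Mean R_i = (-0.8 − 3.0 + 12.4 + 18.5 + 19.2 − 1.4 − 3.1) / 7 = 5.9714%
Mean R_m = (0.2 − 0.5 + 9.8 + 10.0 + 9.1 + 1.6 − 3.9) / 7 = 3.7571%
Σ(R_i − R̄_i)(R_m − R̄_m) = 335.3814  ⇒  Cov = 335.3814 / 7 = 47.9116
Σ(R_m − R̄_m)² = 198.0971  ⇒  Var(R_m) = 198.0971 / 7 = 28.2996
β = Cov / Var(R_m) = 47.9116 / 28.2996 = 1.6930
MRP = 10.91% − 1.52% = 9.39%
E(R) = R_f + β × MRP = 1.52% + 1.6930 × 9.39% = 17.42%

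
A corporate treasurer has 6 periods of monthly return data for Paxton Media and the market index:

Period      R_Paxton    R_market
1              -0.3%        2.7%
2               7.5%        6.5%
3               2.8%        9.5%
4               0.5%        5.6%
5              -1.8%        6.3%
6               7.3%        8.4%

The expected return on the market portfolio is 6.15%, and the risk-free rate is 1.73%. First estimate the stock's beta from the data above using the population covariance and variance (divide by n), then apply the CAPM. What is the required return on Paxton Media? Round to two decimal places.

Mean R_i = (-0.3 + 7.5 + 2.8 + 0.5 − 1.8 + 7.3) / 6 = 2.6667%
Mean R_m = (2.7 + 6.5 + 9.5 + 5.6 + 6.3 + 8.4) / 6 = 6.5000%
Σ(R_i − R̄_i)(R_m − R̄_m) = 23.3200  ⇒  Cov = 23.3200 / 6 = 3.8867
Σ(R_m − R̄_m)² = 27.9000  ⇒  Var(R_m) = 27.9000 / 6 = 4.6500
β = Cov / Var(R_m) = 3.8867 / 4.6500 = 0.8358
MRP = 6.15% − 1.73% = 4.42%
E(R) = R_f + β × MRP = 1.73% + 0.8358 × 4.42% = 5.42%

5.42%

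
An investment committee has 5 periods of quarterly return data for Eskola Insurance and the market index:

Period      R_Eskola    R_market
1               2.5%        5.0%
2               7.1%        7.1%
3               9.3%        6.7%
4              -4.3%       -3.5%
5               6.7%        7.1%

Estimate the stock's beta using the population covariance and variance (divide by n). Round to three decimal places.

Mean R_i = (2.5 + 7.1 + 9.3 − 4.3 + 6.7) / 5 = 4.2600%
Mean R_m = (5.0 + 7.1 + 6.7 − 3.5 + 7.1) / 5 = 4.4800%
Σ(R_i − R̄_i)(R_m − R̄_m) = 92.4160  ⇒  Cov = 92.4160 / 5 = 18.4832
Σ(R_m − R̄_m)² = 82.6080  ⇒  Var(R_m) = 82.6080 / 5 = 16.5216
β = Cov / Var(R_m) = 18.4832 / 16.5216 = 1.1187

1.119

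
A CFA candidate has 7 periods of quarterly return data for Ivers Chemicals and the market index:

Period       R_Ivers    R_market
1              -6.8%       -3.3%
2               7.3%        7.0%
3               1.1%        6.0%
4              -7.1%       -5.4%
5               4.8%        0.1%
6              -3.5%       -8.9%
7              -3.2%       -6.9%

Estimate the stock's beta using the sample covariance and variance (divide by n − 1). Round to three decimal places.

0.686

Mean R_i = (-6.8 + 7.3 + 1.1 − 7.1 + 4.8 − 3.5 − 3.2) / 7 = -1.0571%
Mean R_m = (-3.3 + 7.0 + 6.0 − 5.4 + 0.1 − 8.9 − 6.9) / 7 = -1.6286%
Σ(R_i − R̄_i)(R_m − R̄_m) = 160.1386  ⇒  Cov = 160.1386 / 6 = 26.6898
Σ(R_m − R̄_m)² = 233.3143  ⇒  Var(R_m) = 233.3143 / 6 = 38.8857
β = Cov / Var(R_m) = 26.6898 / 38.8857 = 0.6864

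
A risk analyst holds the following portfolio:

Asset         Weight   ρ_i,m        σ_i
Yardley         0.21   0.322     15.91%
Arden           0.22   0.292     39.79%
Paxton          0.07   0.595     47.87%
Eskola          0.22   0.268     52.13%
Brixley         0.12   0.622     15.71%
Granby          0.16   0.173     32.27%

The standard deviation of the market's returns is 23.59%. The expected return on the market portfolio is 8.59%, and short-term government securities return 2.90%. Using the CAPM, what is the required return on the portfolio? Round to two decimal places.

5.50%

β_Yardley = 0.322 × 15.91% / 23.59% = 0.2172
β_Arden = 0.292 × 39.79% / 23.59% = 0.4925
β_Paxton = 0.595 × 47.87% / 23.59% = 1.2074
β_Eskola = 0.268 × 52.13% / 23.59% = 0.5922
β_Brixley = 0.622 × 15.71% / 23.59% = 0.4142
β_Granby = 0.173 × 32.27% / 23.59% = 0.2367
β_P = Σ w_i β_i = 0.21×0.2172 + 0.22×0.4925 + 0.07×1.2074 + 0.22×0.5922 + 0.12×0.4142 + 0.16×0.2367 = 0.4563
MRP = 8.59% − 2.90% = 5.69%
E(R_P) = R_f + β_P × MRP = 2.90% + 0.4563 × 5.69% = 5.50%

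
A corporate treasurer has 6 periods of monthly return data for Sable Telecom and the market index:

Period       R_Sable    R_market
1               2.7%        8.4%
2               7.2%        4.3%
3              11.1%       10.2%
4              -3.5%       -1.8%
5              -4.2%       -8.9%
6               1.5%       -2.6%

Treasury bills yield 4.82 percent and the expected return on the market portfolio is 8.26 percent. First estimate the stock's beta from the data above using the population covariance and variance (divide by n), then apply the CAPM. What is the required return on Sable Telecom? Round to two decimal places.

Mean R_i = (2.7 + 7.2 + 11.1 − 3.5 − 4.2 + 1.5) / 6 = 2.4667%
Mean R_m = (8.4 + 4.3 + 10.2 − 1.8 − 8.9 − 2.6) / 6 = 1.6000%
Σ(R_i − R̄_i)(R_m − R̄_m) = 182.9600  ⇒  Cov = 182.9600 / 6 = 30.4933
Σ(R_m − R̄_m)² = 266.9400  ⇒  Var(R_m) = 266.9400 / 6 = 44.4900
β = Cov / Var(R_m) = 30.4933 / 44.4900 = 0.6854
MRP = 8.26% − 4.82% = 3.44%
E(R) = R_f + β × MRP = 4.82% + 0.6854 × 3.44% = 7.18%

7.18%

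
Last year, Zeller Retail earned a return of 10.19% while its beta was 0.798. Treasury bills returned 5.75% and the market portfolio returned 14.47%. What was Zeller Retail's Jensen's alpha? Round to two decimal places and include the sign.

Market excess return = 14.47% − 5.75% = 8.72%
CAPM benchmark = R_f + β(R_m − R_f) = 5.75% + 0.798 × 8.72% = 12.70856%
α = actual − benchmark = 10.19% − 12.70856% = -2.52%

-2.52%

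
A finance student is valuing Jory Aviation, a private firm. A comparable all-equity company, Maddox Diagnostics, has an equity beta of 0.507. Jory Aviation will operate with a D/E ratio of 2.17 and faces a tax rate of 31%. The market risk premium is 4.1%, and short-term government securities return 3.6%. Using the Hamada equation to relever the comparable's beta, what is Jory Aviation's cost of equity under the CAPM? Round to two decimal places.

8.79%

β_L = β_U × [1 + (1 − t)(D/E)] = 0.507 × [1 + (1 − 0.31) × 2.17]
    = 0.507 × [1 + 0.69 × 2.17] = 0.507 × 2.4973 = 1.2661
E(R) = R_f + β_L × MRP = 3.6% + 1.2661 × 4.1% = 8.79%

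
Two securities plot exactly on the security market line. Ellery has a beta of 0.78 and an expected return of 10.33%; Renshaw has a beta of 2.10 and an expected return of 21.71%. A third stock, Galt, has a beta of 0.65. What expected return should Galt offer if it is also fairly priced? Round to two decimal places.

9.21%

MRP (SML slope) = (21.71% − 10.33%) / (2.10 − 0.78) = 11.38% / 1.32 = 8.6212%
R_f (intercept) = 10.33% − 0.78 × 8.6212% = 3.6055%
E(R_Galt) = R_f + β × MRP = 3.6055% + 0.65 × 8.6212% = 9.21%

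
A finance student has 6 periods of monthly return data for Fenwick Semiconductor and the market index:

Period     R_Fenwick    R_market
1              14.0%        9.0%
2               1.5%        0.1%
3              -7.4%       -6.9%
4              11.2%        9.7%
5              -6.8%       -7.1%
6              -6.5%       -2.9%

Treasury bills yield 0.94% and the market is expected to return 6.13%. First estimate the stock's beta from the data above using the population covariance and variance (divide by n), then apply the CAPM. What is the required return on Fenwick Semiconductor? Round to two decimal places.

Mean R_i = (14.0 + 1.5 − 7.4 + 11.2 − 6.8 − 6.5) / 6 = 1.0000%
Mean R_m = (9.0 + 0.1 − 6.9 + 9.7 − 7.1 − 2.9) / 6 = 0.3167%
Σ(R_i − R̄_i)(R_m − R̄_m) = 351.0800  ⇒  Cov = 351.0800 / 6 = 58.5133
Σ(R_m − R̄_m)² = 280.9283  ⇒  Var(R_m) = 280.9283 / 6 = 46.8214
β = Cov / Var(R_m) = 58.5133 / 46.8214 = 1.2497
MRP = 6.13% − 0.94% = 5.19%
E(R) = R_f + β × MRP = 0.94% + 1.2497 × 5.19% = 7.43%

7.43%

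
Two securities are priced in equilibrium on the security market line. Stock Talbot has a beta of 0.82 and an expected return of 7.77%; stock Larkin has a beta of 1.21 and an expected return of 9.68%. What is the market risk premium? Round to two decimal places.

4.90%

Both satisfy E(R) = R_f + β·MRP, so the slope of the SML is
MRP = (9.68% − 7.77%) / (1.21 − 0.82) = 1.91% / 0.39 = 4.8974%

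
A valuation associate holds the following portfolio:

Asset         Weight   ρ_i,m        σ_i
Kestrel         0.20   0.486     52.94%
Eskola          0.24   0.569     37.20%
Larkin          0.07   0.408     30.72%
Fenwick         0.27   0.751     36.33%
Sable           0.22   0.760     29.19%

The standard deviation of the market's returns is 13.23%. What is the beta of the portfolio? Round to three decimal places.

1.765

β_Kestrel = 0.486 × 52.94% / 13.23% = 1.9447
β_Eskola = 0.569 × 37.20% / 13.23% = 1.5999
β_Larkin = 0.408 × 30.72% / 13.23% = 0.9474
β_Fenwick = 0.751 × 36.33% / 13.23% = 2.0623
β_Sable = 0.760 × 29.19% / 13.23% = 1.6768
β_P = Σ w_i β_i = 0.20×1.9447 + 0.24×1.5999 + 0.07×0.9474 + 0.27×2.0623 + 0.22×1.6768 = 1.7650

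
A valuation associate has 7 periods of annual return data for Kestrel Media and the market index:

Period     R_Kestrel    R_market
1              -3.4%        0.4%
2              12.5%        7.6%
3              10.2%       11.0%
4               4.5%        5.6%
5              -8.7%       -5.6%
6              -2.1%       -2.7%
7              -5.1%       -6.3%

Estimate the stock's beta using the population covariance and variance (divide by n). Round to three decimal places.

Mean R_i = (-3.4 + 12.5 + 10.2 + 4.5 − 8.7 − 2.1 − 5.1) / 7 = 1.1286%
Mean R_m = (0.4 + 7.6 + 11.0 + 5.6 − 5.6 − 2.7 − 6.3) / 7 = 1.4286%
Σ(R_i − R̄_i)(R_m − R̄_m) = 306.2743  ⇒  Cov = 306.2743 / 7 = 43.7535
Σ(R_m − R̄_m)² = 274.3343  ⇒  Var(R_m) = 274.3343 / 7 = 39.1906
β = Cov / Var(R_m) = 43.7535 / 39.1906 = 1.1164

1.116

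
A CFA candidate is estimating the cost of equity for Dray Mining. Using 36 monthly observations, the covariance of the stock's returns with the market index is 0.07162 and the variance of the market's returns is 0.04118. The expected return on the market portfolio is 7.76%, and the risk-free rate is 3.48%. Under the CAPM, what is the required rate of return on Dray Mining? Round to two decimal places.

β = Cov(R_i, R_m) / Var(R_m) = 0.07162 / 0.04118 = 1.7392
MRP = 7.76% − 3.48% = 4.28%
E(R) = R_f + β × MRP = 3.48% + 1.7392 × 4.28% = 10.92%

10.92%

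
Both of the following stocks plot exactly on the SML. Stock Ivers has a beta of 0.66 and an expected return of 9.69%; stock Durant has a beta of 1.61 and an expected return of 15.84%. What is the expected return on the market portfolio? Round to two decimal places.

Both satisfy E(R) = R_f + β·MRP, so the slope of the SML is
MRP = (15.84% − 9.69%) / (1.61 − 0.66) = 6.15% / 0.95 = 6.4737%
R_f = E(R_Ivers) − β_Ivers·MRP = 9.69% − 0.66 × 6.4737% = 5.4174%
E(R_m) = R_f + MRP = 5.4174% + 6.4737% = 11.89%

11.89%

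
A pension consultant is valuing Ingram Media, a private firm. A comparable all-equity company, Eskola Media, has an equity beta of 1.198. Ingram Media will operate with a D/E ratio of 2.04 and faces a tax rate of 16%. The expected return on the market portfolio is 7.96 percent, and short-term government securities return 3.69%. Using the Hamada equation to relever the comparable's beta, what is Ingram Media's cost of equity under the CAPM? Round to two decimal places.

17.57%

β_L = β_U × [1 + (1 − t)(D/E)] = 1.198 × [1 + (1 − 0.16) × 2.04]
    = 1.198 × [1 + 0.84 × 2.04] = 1.198 × 2.7136 = 3.2509
MRP = 7.96% − 3.69% = 4.27%
E(R) = R_f + β_L × MRP = 3.69% + 3.2509 × 4.27% = 17.57%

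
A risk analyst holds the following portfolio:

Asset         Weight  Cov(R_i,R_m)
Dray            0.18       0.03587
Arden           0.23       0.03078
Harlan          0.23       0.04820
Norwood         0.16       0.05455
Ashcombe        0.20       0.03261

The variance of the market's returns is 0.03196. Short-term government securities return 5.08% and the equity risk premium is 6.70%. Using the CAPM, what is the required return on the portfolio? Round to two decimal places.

13.44%

β_Dray = 0.03587 / 0.03196 = 1.1223
β_Arden = 0.03078 / 0.03196 = 0.9631
β_Harlan = 0.04820 / 0.03196 = 1.5081
β_Norwood = 0.05455 / 0.03196 = 1.7068
β_Ashcombe = 0.03261 / 0.03196 = 1.0203
β_P = Σ w_i β_i = 0.18×1.1223 + 0.23×0.9631 + 0.23×1.5081 + 0.16×1.7068 + 0.20×1.0203 = 1.2475
E(R_P) = R_f + β_P × MRP = 5.08% + 1.2475 × 6.70% = 13.44%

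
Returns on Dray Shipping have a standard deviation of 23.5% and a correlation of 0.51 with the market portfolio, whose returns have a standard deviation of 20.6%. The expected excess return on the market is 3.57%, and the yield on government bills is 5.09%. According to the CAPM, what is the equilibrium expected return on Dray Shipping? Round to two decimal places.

β = ρ × σ_i / σ_m = 0.51 × 23.5% / 20.6% = 0.5818
E(R) = 5.09% + 0.5818 × 3.57% = 7.17%

7.17%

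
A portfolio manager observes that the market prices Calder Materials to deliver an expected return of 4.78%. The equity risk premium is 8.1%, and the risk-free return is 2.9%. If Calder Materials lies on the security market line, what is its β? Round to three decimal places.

0.232

β = (E(R) − R_f) / MRP = (4.78% − 2.9%) / 8.1% = 1.88% / 8.1% = 0.232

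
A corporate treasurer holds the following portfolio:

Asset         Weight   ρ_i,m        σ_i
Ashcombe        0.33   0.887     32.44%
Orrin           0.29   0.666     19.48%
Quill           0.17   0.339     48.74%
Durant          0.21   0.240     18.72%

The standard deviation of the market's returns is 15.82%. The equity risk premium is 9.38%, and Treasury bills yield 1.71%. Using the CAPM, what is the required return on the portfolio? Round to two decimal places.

β_Ashcombe = 0.887 × 32.44% / 15.82% = 1.8189
β_Orrin = 0.666 × 19.48% / 15.82% = 0.8201
β_Quill = 0.339 × 48.74% / 15.82% = 1.0444
β_Durant = 0.240 × 18.72% / 15.82% = 0.2840
β_P = Σ w_i β_i = 0.33×1.8189 + 0.29×0.8201 + 0.17×1.0444 + 0.21×0.2840 = 1.0753
E(R_P) = R_f + β_P × MRP = 1.71% + 1.0753 × 9.38% = 11.80%

11.80%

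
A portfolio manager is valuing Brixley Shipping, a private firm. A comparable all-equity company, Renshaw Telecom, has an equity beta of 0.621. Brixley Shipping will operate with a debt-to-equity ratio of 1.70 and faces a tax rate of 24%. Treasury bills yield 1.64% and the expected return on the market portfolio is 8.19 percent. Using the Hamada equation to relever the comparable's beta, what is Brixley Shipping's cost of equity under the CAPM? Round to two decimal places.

β_L = β_U × [1 + (1 − t)(D/E)] = 0.621 × [1 + (1 − 0.24) × 1.70]
    = 0.621 × [1 + 0.76 × 1.70] = 0.621 × 2.2920 = 1.4233
MRP = 8.19% − 1.64% = 6.55%
E(R) = R_f + β_L × MRP = 1.64% + 1.4233 × 6.55% = 10.96%

10.96%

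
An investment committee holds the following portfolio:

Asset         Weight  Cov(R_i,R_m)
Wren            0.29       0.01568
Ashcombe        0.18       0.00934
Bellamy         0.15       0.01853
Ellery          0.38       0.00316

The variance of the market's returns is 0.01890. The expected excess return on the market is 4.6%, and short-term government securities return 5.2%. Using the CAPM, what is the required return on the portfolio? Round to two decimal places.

7.68%

β_Wren = 0.01568 / 0.01890 = 0.8296
β_Ashcombe = 0.00934 / 0.01890 = 0.4942
β_Bellamy = 0.01853 / 0.01890 = 0.9804
β_Ellery = 0.00316 / 0.01890 = 0.1672
β_P = Σ w_i β_i = 0.29×0.8296 + 0.18×0.4942 + 0.15×0.9804 + 0.38×0.1672 = 0.5401
E(R_P) = R_f + β_P × MRP = 5.2% + 0.5401 × 4.6% = 7.68%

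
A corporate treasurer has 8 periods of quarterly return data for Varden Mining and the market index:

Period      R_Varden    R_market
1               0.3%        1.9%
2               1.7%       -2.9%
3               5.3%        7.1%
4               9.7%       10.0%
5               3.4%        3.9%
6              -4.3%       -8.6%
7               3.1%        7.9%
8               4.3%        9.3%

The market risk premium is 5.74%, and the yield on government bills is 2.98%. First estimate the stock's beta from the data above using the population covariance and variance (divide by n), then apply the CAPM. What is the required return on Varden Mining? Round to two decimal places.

6.08%

Mean R_i = (0.3 + 1.7 + 5.3 + 9.7 + 3.4 − 4.3 + 3.1 + 4.3) / 8 = 2.9375%
Mean R_m = (1.9 − 2.9 + 7.1 + 10.0 + 3.9 − 8.6 + 7.9 + 9.3) / 8 = 3.5750%
Σ(R_i − R̄_i)(R_m − R̄_m) = 160.9775  ⇒  Cov = 160.9775 / 8 = 20.1222
Σ(R_m − R̄_m)² = 298.2550  ⇒  Var(R_m) = 298.2550 / 8 = 37.2819
β = Cov / Var(R_m) = 20.1222 / 37.2819 = 0.5397
E(R) = R_f + β × MRP = 2.98% + 0.5397 × 5.74% = 6.08%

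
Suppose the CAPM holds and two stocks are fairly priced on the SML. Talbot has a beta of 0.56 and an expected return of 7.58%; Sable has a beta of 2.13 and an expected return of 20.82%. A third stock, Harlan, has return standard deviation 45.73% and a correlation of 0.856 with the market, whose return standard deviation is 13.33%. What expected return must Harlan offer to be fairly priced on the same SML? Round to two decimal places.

27.62%

MRP = (20.82% − 7.58%) / (2.13 − 0.56) = 8.4331%
R_f = 7.58% − 0.56 × 8.4331% = 2.8575%
β_Harlan = ρ·σ_i/σ_m = 0.856 × 45.73 / 13.33 = 2.9366
E(R_Harlan) = R_f + β × MRP = 2.8575% + 2.9366 × 8.4331% = 27.62%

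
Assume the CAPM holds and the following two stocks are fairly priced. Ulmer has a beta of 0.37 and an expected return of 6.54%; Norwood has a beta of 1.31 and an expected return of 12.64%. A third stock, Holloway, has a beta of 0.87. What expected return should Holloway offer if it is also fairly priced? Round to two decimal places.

9.78%

MRP (SML slope) = (12.64% − 6.54%) / (1.31 − 0.37) = 6.10% / 0.94 = 6.4894%
R_f (intercept) = 6.54% − 0.37 × 6.4894% = 4.1389%
E(R_Holloway) = R_f + β × MRP = 4.1389% + 0.87 × 6.4894% = 9.78%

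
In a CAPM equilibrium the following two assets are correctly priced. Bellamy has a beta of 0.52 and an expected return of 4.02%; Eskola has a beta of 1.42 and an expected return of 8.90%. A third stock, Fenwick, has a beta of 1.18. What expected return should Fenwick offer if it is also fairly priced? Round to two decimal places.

7.60%

MRP (SML slope) = (8.90% − 4.02%) / (1.42 − 0.52) = 4.88% / 0.90 = 5.4222%
R_f (intercept) = 4.02% − 0.52 × 5.4222% = 1.2005%
E(R_Fenwick) = R_f + β × MRP = 1.2005% + 1.18 × 5.4222% = 7.60%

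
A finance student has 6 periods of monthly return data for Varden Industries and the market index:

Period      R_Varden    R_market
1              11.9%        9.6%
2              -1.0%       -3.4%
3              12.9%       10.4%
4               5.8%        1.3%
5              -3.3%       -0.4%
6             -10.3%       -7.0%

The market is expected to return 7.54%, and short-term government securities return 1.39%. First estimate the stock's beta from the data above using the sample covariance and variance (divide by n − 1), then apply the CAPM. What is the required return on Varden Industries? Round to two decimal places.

Mean R_i = (11.9 − 1.0 + 12.9 + 5.8 − 3.3 − 10.3) / 6 = 2.6667%
Mean R_m = (9.6 − 3.4 + 10.4 + 1.3 − 0.4 − 7.0) / 6 = 1.7500%
Σ(R_i − R̄_i)(R_m − R̄_m) = 304.7600  ⇒  Cov = 304.7600 / 5 = 60.9520
Σ(R_m − R̄_m)² = 244.3550  ⇒  Var(R_m) = 244.3550 / 5 = 48.8710
β = Cov / Var(R_m) = 60.9520 / 48.8710 = 1.2472
MRP = 7.54% − 1.39% = 6.15%
E(R) = R_f + β × MRP = 1.39% + 1.2472 × 6.15% = 9.06%

9.06%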